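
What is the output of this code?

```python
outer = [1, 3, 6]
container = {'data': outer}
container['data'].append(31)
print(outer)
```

Key concept: dict holds reference to list.
Step by step:
`outer = [1, 3, 6]` → outer = [1, 3, 6]
`container = {'data': outer}` → container = {'data': [1, 3, 6]}
`container['data'].append(31)` → outer = [1, 3, 6, 31]; container = {'data': [1, 3, 6, 31]}
`print(outer)` → prints [1, 3, 6, 31]

Answer: [1, 3, 6, 31]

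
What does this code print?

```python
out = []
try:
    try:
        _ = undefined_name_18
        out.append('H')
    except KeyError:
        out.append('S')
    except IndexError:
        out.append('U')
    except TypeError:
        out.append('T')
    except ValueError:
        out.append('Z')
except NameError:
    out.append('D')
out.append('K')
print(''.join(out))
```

Execution trace: 'D' (outer except NameError) → 'K' (after the try/except). Output: DK

Answer: DK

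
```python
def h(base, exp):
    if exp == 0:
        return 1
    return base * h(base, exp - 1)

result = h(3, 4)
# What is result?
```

h(3, 4) = 3 * 3 * 3 * 3 = 81

Answer: 81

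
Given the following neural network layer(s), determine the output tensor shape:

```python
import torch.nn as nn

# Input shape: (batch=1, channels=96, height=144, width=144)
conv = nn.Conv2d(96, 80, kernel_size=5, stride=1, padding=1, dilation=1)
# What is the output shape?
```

Input: (1, 96, 144, 144) -> Output: (1, 80, 142, 142)

Answer: (1, 80, 142, 142)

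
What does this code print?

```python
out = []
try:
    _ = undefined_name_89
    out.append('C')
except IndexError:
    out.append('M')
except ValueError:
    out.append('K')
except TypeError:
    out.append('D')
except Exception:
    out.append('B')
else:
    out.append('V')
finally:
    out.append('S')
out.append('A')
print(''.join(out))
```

Execution trace: 'B' (except Exception) → 'S' (finally) → 'A' (after the try/except). Output: BSA

Answer: BSA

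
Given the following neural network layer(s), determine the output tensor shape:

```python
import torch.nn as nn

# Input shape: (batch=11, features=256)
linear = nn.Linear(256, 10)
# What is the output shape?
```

Input: (11, 256) -> Output: (11, 10)

Answer: (11, 10)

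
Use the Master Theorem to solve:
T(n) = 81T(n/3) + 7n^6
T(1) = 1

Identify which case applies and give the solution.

a=81, b=3, f(n)=7n^6. log_3(81) = 4. Since c=6 > 4 and the regularity condition holds (81(n/3)^6 = (81/3^6)n^6 with 81/3^6 < 1), Case 3 applies: T(n) = Θ(f(n)) = O(n^6).

Answer: O(n^6) - Case 3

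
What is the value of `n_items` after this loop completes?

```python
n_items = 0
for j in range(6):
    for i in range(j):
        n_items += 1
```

Triangle number: 0+1+2+...+5
`n_items` takes the values: 0 → 1 → 2 → 3 → 4 → 5 → 6 → 7 → 8 → 9 → 10 → 11 → 12 → 13 → 14 → 15

Answer: 15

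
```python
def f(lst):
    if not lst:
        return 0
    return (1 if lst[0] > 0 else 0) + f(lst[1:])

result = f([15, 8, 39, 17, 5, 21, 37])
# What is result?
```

Count of positive elements in [15, 8, 39, 17, 5, 21, 37] = 7

Answer: 7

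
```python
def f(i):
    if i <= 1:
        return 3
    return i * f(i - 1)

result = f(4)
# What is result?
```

f(4) = 4 * 3 * 2 * 3 = 72

Answer: 72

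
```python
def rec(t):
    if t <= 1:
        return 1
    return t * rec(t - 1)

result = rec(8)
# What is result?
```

rec(8) = 8 * 7 * 6 * 5 * 4 * 3 * 2 * 1 = 40320

Answer: 40320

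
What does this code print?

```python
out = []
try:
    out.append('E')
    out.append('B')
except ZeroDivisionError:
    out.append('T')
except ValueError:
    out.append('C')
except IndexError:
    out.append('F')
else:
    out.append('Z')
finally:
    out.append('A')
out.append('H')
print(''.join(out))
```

Execution trace: 'E' (try body) → 'B' (try body, no exception) → 'Z' (else) → 'A' (finally) → 'H' (after the try/except). Output: EBZAH

Answer: EBZAH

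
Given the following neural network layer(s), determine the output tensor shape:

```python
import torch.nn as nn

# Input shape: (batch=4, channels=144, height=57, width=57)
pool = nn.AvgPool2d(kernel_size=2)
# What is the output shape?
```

Input: (4, 144, 57, 57) -> Output: (4, 144, 28, 28)

Answer: (4, 144, 28, 28)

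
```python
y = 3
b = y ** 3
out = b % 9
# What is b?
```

Trace:
`y = 3` → y = 3
`b = y ** 3` → b = 27
`out = b % 9` → out = 0
So b = 27

Answer: 27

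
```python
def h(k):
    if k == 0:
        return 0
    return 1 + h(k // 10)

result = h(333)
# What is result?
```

Count of digits of 333: 3

Answer: 3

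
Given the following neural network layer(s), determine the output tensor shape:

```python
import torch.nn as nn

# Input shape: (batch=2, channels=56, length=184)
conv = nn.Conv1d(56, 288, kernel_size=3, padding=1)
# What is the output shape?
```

Input: (2, 56, 184) -> Output: (2, 288, 184)

Answer: (2, 288, 184)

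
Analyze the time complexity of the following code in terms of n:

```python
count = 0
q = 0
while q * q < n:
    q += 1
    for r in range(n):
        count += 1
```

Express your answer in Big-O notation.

Each loop level contributes: √n × n. Multiplying the contributions gives O(n√n).

Answer: O(n√n)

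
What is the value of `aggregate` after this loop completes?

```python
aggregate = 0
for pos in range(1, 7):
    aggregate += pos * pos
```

Sum of squares 1² to 6² = 91
`aggregate` takes the values: 0 → 1 → 5 → 14 → 30 → 55 → 91

Answer: 91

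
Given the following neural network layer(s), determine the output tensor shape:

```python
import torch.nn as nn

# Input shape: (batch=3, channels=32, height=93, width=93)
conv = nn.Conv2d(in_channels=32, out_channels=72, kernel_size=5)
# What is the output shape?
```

Input: (3, 32, 93, 93) -> Output: (3, 72, 89, 89)

Answer: (3, 72, 89, 89)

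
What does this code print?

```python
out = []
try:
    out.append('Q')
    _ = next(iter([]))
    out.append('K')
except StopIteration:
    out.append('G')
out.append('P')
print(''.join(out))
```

Execution trace: 'Q' (try body) → 'G' (except StopIteration) → 'P' (after the try/except). Output: QGP

Answer: QGP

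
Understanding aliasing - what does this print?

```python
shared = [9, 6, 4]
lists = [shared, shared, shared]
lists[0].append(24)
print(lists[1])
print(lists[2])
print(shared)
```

Key concept: list of same reference.
Step by step:
`shared = [9, 6, 4]` → shared = [9, 6, 4]
`lists = [shared, shared, shared]` → lists = [[9, 6, 4], [9, 6, 4], [9, 6, 4]]
`lists[0].append(24)` → shared = [9, 6, 4, 24]; lists = [[9, 6, 4, 24], [9, 6, 4, 24], [9, 6, 4, 24]]
`print(lists[1])` → prints [9, 6, 4, 24]
`print(lists[2])` → prints [9, 6, 4, 24]
`print(shared)` → prints [9, 6, 4, 24]

Answer:
[9, 6, 4, 24]
[9, 6, 4, 24]
[9, 6, 4, 24]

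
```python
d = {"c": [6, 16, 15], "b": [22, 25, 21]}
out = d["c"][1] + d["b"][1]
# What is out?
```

Trace:
`d = {"c": [6, 16, 15], "b": [22, 25, 21]}` → d = {'c': [6, 16, 15], 'b': [22, 25, 21]}
`out = d["c"][1] + d["b"][1]` → out = 41
So out = 41

Answer: 41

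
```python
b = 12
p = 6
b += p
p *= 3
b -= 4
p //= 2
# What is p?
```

Trace:
`b = 12` → b = 12
`p = 6` → p = 6
`b += p` → b = 18
`p *= 3` → p = 18
`b -= 4` → b = 14
`p //= 2` → p = 9
So p = 9

Answer: 9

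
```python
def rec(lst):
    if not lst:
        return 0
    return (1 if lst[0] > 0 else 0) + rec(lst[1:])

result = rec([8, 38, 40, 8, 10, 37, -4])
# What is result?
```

Count of positive elements in [8, 38, 40, 8, 10, 37, -4] = 6

Answer: 6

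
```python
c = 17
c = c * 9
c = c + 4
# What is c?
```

Trace:
`c = 17` → c = 17
`c = c * 9` → c = 153
`c = c + 4` → c = 157
So c = 157

Answer: 157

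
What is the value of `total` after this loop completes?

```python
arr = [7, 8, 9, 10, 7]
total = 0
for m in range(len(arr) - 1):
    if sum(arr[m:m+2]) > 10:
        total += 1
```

Count windows with sum > 10
`total` takes the values: 0 → 1 → 2 → 3 → 4

Answer: 4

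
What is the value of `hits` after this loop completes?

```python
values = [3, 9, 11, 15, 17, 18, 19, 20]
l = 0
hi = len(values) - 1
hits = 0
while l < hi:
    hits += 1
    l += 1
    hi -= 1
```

Iterations until pointers meet (list length 8)
`hits` takes the values: 0 → 1 → 2 → 3 → 4

Answer: 4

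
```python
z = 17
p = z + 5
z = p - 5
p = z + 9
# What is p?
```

Trace:
`z = 17` → z = 17
`p = z + 5` → p = 22
`z = p - 5` → z = 17
`p = z + 9` → p = 26
So p = 26

Answer: 26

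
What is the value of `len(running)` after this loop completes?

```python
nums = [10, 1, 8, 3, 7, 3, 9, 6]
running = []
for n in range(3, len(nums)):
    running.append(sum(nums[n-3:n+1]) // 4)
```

Number of 4-element averages
`running` takes the values: [] → [5] → [5, 4] → [5, 4, 5] → [5, 4, 5, 5] → [5, 4, 5, 5, 6]
So `len(running)` = 5

Answer: 5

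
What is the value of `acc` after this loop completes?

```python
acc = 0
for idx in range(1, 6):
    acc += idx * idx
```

Sum of squares 1² to 5² = 55
`acc` takes the values: 0 → 1 → 5 → 14 → 30 → 55

Answer: 55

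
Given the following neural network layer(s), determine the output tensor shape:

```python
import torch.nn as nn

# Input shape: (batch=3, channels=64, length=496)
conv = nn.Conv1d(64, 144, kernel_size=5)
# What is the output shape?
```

Input: (3, 64, 496) -> Output: (3, 144, 492)

Answer: (3, 144, 492)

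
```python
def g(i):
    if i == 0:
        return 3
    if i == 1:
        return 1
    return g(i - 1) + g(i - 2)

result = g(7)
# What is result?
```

Build up from base cases: g(0)=3, g(1)=1, g(2)=4, g(3)=5, g(4)=9, g(5)=14, g(6)=23, ..., g(7)=37

Answer: 37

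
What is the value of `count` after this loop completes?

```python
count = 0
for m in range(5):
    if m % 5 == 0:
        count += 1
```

Count numbers divisible by 5 in range(5)
`count` takes the values: 0 → 1

Answer: 1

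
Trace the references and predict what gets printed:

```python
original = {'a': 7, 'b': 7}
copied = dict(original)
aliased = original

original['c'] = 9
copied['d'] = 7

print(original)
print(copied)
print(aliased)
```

Key concept: dict() creates copy, assignment creates alias.
Step by step:
`original = {'a': 7, 'b': 7}` → original = {'a': 7, 'b': 7}
`copied = dict(original)` → copied = {'a': 7, 'b': 7}
`aliased = original` → aliased = {'a': 7, 'b': 7} (same object as original)
`original['c'] = 9` → original = {'a': 7, 'b': 7, 'c': 9} (same object as aliased); aliased = {'a': 7, 'b': 7, 'c': 9} (same object as original)
`copied['d'] = 7` → copied = {'a': 7, 'b': 7, 'd': 7}
`print(original)` → prints {'a': 7, 'b': 7, 'c': 9}
`print(copied)` → prints {'a': 7, 'b': 7, 'd': 7}
`print(aliased)` → prints {'a': 7, 'b': 7, 'c': 9}

Answer:
{'a': 7, 'b': 7, 'c': 9}
{'a': 7, 'b': 7, 'd': 7}
{'a': 7, 'b': 7, 'c': 9}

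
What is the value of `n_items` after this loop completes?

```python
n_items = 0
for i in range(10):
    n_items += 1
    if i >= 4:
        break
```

Loop breaks when i reaches 4, n_items is 5
`n_items` takes the values: 0 → 1 → 2 → 3 → 4 → 5

Answer: 5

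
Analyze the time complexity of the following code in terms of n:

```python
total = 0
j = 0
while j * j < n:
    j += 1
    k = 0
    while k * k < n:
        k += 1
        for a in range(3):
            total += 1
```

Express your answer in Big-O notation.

Each loop level contributes: √n × √n × 1. Multiplying the contributions gives O(n).

Answer: O(n)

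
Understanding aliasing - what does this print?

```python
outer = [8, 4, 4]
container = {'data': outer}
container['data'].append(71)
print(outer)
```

Key concept: dict holds reference to list.
Step by step:
`outer = [8, 4, 4]` → outer = [8, 4, 4]
`container = {'data': outer}` → container = {'data': [8, 4, 4]}
`container['data'].append(71)` → outer = [8, 4, 4, 71]; container = {'data': [8, 4, 4, 71]}
`print(outer)` → prints [8, 4, 4, 71]

Answer: [8, 4, 4, 71]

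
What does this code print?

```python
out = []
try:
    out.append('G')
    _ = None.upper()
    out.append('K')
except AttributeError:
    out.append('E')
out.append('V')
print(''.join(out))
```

Execution trace: 'G' (try body) → 'E' (except AttributeError) → 'V' (after the try/except). Output: GEV

Answer: GEV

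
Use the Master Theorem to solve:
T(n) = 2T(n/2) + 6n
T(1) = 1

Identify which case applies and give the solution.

a=2, b=2, f(n)=6n. log_2(2) = 1. Since c=1 = 1, Case 2 applies: T(n) = Θ(n^log_b(a) · log n) = O(n log n).

Answer: O(n log n) - Case 2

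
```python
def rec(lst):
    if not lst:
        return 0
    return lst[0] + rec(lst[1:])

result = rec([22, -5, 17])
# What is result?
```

22 + (-5) + 17 + 0 = 34

Answer: 34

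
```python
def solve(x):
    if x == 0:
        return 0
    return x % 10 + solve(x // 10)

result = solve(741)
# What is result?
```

Sum of digits of 741: 1 + 4 + 7 = 12

Answer: 12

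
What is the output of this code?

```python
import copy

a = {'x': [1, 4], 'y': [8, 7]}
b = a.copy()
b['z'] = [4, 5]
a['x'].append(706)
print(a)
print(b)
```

Key concept: shallow copy of dict with mutable values.
Step by step:
`a = {'x': [1, 4], 'y': [8, 7]}` → a = {'x': [1, 4], 'y': [8, 7]}
`b = a.copy()` → b = {'x': [1, 4], 'y': [8, 7]}
`b['z'] = [4, 5]` → b = {'x': [1, 4], 'y': [8, 7], 'z': [4, 5]}
`a['x'].append(706)` → a = {'x': [1, 4, 706], 'y': [8, 7]}; b = {'x': [1, 4, 706], 'y': [8, 7], 'z': [4, 5]}
`print(a)` → prints {'x': [1, 4, 706], 'y': [8, 7]}
`print(b)` → prints {'x': [1, 4, 706], 'y': [8, 7], 'z': [4, 5]}

Answer:
{'x': [1, 4, 706], 'y': [8, 7]}
{'x': [1, 4, 706], 'y': [8, 7], 'z': [4, 5]}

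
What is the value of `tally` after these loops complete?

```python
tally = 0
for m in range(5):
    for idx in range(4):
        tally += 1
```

5 * 4 = 20
`tally` takes the values: 0 → 1 → 2 → 3 → 4 → 5 → 6 → 7 → 8 → 9 → 10 → 11 → 12 → 13 → 14 → 15 → 16 → 17 → 18 → 19 → 20

Answer: 20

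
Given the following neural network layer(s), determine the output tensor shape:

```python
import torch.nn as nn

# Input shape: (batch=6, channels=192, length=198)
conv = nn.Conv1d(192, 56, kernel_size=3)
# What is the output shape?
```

Input: (6, 192, 198) -> Output: (6, 56, 196)

Answer: (6, 56, 196)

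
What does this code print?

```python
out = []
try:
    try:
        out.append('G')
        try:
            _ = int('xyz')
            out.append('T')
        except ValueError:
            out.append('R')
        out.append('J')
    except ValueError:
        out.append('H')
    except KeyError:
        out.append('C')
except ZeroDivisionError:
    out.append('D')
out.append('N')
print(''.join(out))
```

Execution trace: 'G' (try body) → 'R' (inner except ValueError) → 'J' (try body, no exception) → 'N' (after the try/except). Output: GRJN

Answer: GRJN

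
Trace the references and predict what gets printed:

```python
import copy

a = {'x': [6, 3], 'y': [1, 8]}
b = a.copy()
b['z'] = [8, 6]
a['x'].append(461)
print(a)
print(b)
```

Key concept: shallow copy of dict with mutable values.
Step by step:
`a = {'x': [6, 3], 'y': [1, 8]}` → a = {'x': [6, 3], 'y': [1, 8]}
`b = a.copy()` → b = {'x': [6, 3], 'y': [1, 8]}
`b['z'] = [8, 6]` → b = {'x': [6, 3], 'y': [1, 8], 'z': [8, 6]}
`a['x'].append(461)` → a = {'x': [6, 3, 461], 'y': [1, 8]}; b = {'x': [6, 3, 461], 'y': [1, 8], 'z': [8, 6]}
`print(a)` → prints {'x': [6, 3, 461], 'y': [1, 8]}
`print(b)` → prints {'x': [6, 3, 461], 'y': [1, 8], 'z': [8, 6]}

Answer:
{'x': [6, 3, 461], 'y': [1, 8]}
{'x': [6, 3, 461], 'y': [1, 8], 'z': [8, 6]}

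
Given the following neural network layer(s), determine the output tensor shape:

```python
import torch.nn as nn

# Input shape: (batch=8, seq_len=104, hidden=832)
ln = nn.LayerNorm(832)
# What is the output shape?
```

Input: (8, 104, 832) -> Output: (8, 104, 832)

Answer: (8, 104, 832)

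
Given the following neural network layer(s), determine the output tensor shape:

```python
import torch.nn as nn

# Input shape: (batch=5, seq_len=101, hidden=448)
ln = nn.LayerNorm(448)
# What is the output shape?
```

Input: (5, 101, 448) -> Output: (5, 101, 448)

Answer: (5, 101, 448)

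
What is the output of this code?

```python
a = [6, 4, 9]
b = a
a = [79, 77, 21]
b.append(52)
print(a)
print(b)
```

Key concept: rebinding vs mutation: a is rebound to a new list, b still points at the original.
Step by step:
`a = [6, 4, 9]` → a = [6, 4, 9]
`b = a` → b = [6, 4, 9] (same object as a)
`a = [79, 77, 21]` → a = [79, 77, 21]
`b.append(52)` → b = [6, 4, 9, 52]
`print(a)` → prints [79, 77, 21]
`print(b)` → prints [6, 4, 9, 52]

Answer:
[79, 77, 21]
[6, 4, 9, 52]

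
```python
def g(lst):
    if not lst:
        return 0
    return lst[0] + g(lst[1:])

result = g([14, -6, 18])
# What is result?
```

14 + (-6) + 18 + 0 = 26

Answer: 26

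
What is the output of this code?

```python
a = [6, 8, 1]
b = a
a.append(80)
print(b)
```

Key concept: basic list aliasing.
Step by step:
`a = [6, 8, 1]` → a = [6, 8, 1]
`b = a` → b = [6, 8, 1] (same object as a)
`a.append(80)` → a = [6, 8, 1, 80] (same object as b); b = [6, 8, 1, 80] (same object as a)
`print(b)` → prints [6, 8, 1, 80]

Answer: [6, 8, 1, 80]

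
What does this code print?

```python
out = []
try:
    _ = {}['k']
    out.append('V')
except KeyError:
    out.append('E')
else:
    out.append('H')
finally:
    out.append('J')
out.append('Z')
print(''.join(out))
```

Execution trace: 'E' (except KeyError) → 'J' (finally) → 'Z' (after the try/except). Output: EJZ

Answer: EJZ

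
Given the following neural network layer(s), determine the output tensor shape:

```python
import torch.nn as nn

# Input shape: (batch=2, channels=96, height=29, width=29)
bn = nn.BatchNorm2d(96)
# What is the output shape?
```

Input: (2, 96, 29, 29) -> Output: (2, 96, 29, 29)

Answer: (2, 96, 29, 29)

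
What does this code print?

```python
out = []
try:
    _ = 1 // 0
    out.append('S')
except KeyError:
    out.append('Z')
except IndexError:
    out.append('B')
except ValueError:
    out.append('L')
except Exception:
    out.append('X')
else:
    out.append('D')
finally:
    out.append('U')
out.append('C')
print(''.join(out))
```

Execution trace: 'X' (except Exception) → 'U' (finally) → 'C' (after the try/except). Output: XUC

Answer: XUC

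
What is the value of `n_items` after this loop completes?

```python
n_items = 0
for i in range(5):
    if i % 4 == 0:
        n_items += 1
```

Count numbers divisible by 4 in range(5)
`n_items` takes the values: 0 → 1 → 2

Answer: 2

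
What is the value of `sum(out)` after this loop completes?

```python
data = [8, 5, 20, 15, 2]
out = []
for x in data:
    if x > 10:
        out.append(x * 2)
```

Sum of doubled values > 10
`out` takes the values: [] → [40] → [40, 30]
So `sum(out)` = 70

Answer: 70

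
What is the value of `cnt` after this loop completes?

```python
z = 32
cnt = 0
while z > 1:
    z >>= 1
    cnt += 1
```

Count right shifts until 1
`cnt` takes the values: 0 → 1 → 2 → 3 → 4 → 5

Answer: 5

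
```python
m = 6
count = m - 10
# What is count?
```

Trace:
`m = 6` → m = 6
`count = m - 10` → count = -4
So count = -4

Answer: -4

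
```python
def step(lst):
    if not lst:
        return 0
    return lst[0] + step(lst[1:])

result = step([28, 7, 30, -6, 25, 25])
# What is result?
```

28 + 7 + 30 + (-6) + 25 + 25 + 0 = 109

Answer: 109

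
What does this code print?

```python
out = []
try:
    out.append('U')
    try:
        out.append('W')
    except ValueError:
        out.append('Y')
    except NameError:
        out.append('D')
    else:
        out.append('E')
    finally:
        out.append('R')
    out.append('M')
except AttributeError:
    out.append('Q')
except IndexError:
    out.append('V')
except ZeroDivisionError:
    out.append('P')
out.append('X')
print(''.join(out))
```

Execution trace: 'U' (try body) → 'W' (inner try body, no exception) → 'E' (inner else) → 'R' (inner finally) → 'M' (try body, no exception) → 'X' (after the try/except). Output: UWERMX

Answer: UWERMX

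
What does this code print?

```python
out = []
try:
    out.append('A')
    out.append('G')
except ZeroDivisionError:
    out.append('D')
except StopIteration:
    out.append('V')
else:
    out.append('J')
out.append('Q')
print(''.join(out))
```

Execution trace: 'A' (try body) → 'G' (try body, no exception) → 'J' (else) → 'Q' (after the try/except). Output: AGJQ

Answer: AGJQ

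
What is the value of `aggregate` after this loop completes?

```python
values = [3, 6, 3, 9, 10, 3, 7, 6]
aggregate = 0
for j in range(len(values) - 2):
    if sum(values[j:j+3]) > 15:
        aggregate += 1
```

Count windows with sum > 15
`aggregate` takes the values: 0 → 1 → 2 → 3 → 4 → 5

Answer: 5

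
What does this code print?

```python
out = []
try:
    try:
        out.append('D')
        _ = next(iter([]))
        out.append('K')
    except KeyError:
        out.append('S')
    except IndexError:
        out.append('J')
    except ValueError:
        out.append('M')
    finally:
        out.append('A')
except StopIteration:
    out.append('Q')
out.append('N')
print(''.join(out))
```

Execution trace: 'D' (inner try body) → 'A' (inner finally) → 'Q' (outer except StopIteration) → 'N' (after the try/except). Output: DAQN

Answer: DAQN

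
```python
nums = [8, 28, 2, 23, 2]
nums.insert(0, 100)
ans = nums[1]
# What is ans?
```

Trace:
`nums = [8, 28, 2, 23, 2]` → nums = [8, 28, 2, 23, 2]
`nums.insert(0, 100)` → nums = [100, 8, 28, 2, 23, 2]
`ans = nums[1]` → ans = 8
So ans = 8

Answer: 8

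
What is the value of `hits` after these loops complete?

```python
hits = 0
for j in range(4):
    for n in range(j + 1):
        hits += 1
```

Triangle: 1 + 2 + ... + 4
`hits` takes the values: 0 → 1 → 2 → 3 → 4 → 5 → 6 → 7 → 8 → 9 → 10

Answer: 10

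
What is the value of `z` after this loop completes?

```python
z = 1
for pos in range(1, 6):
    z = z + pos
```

Start at 1, add 1 through 5
`z` takes the values: 1 → 2 → 4 → 7 → 11 → 16

Answer: 16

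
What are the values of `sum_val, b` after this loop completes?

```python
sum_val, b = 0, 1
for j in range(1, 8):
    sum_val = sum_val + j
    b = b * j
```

Sum and factorial of 1 to 7
`sum_val, b` takes the values: (0, 1) → (1, 1) → (3, 1) → (3, 2) → (6, 2) → (6, 6) → (10, 6) → (10, 24) → (15, 24) → (15, 120) → (21, 120) → (21, 720) → (28, 720) → (28, 5040)

Answer: 28, 5040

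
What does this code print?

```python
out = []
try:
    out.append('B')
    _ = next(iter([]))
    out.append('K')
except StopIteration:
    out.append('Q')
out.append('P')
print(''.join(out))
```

Execution trace: 'B' (try body) → 'Q' (except StopIteration) → 'P' (after the try/except). Output: BQP

Answer: BQP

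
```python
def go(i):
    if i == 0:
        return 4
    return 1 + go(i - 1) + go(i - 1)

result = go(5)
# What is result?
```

go(i) = 1 + 2·go(i-1), go(0)=4. Closed form: (4+1)·2^5 - 1 = 159.

Answer: 159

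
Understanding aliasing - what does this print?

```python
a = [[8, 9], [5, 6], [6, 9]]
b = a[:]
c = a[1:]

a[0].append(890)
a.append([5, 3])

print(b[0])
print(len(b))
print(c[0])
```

Key concept: slice with nested mutation.
Step by step:
`a = [[8, 9], [5, 6], [6, 9]]` → a = [[8, 9], [5, 6], [6, 9]]
`b = a[:]` → b = [[8, 9], [5, 6], [6, 9]]
`c = a[1:]` → c = [[5, 6], [6, 9]]
`a[0].append(890)` → a = [[8, 9, 890], [5, 6], [6, 9]]; b = [[8, 9, 890], [5, 6], [6, 9]]
`a.append([5, 3])` → a = [[8, 9, 890], [5, 6], [6, 9], [5, 3]]
`print(b[0])` → prints [8, 9, 890]
`print(len(b))` → prints 3
`print(c[0])` → prints [5, 6]

Answer:
[8, 9, 890]
3
[5, 6]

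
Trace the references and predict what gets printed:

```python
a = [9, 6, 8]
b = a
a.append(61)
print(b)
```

Key concept: basic list aliasing.
Step by step:
`a = [9, 6, 8]` → a = [9, 6, 8]
`b = a` → b = [9, 6, 8] (same object as a)
`a.append(61)` → a = [9, 6, 8, 61] (same object as b); b = [9, 6, 8, 61] (same object as a)
`print(b)` → prints [9, 6, 8, 61]

Answer: [9, 6, 8, 61]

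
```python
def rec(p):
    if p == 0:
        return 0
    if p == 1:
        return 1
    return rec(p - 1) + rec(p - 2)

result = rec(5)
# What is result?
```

Build up from base cases: rec(0)=0, rec(1)=1, rec(2)=1, rec(3)=2, rec(4)=3, rec(5)=5

Answer: 5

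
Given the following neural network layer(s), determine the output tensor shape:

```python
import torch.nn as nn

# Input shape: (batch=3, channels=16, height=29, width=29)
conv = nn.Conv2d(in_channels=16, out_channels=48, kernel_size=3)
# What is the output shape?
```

Input: (3, 16, 29, 29) -> Output: (3, 48, 27, 27)

Answer: (3, 48, 27, 27)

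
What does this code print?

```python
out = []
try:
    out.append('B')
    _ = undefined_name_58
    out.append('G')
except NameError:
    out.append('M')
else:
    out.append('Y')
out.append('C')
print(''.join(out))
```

Execution trace: 'B' (try body) → 'M' (except NameError) → 'C' (after the try/except). Output: BMC

Answer: BMC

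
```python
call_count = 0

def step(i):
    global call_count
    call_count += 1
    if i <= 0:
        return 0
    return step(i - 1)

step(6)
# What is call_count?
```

Linear recursion stepping by 1: 7 calls from i=6 down to ≤0.

Answer: 7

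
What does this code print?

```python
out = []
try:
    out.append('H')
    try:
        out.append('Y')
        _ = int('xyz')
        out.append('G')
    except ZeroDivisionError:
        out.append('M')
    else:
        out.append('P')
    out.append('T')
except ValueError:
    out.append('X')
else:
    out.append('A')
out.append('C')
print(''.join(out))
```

Execution trace: 'H' (try body) → 'Y' (inner try body) → 'X' (except ValueError) → 'C' (after the try/except). Output: HYXC

Answer: HYXC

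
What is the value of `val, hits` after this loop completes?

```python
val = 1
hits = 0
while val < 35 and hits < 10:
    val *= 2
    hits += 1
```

Double until >= 35 or 10 iterations
`val, hits` takes the values: (1, 0) → (2, 0) → (2, 1) → (4, 1) → (4, 2) → (8, 2) → (8, 3) → (16, 3) → (16, 4) → (32, 4) → (32, 5) → (64, 5) → (64, 6)

Answer: 64, 6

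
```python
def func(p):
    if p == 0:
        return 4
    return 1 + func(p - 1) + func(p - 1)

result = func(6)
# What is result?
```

func(p) = 1 + 2·func(p-1), func(0)=4. Closed form: (4+1)·2^6 - 1 = 319.

Answer: 319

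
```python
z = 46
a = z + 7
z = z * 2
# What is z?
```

Trace:
`z = 46` → z = 46
`a = z + 7` → a = 53
`z = z * 2` → z = 92
So z = 92

Answer: 92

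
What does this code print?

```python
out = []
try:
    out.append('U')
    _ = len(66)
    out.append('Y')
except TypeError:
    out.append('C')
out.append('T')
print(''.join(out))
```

Execution trace: 'U' (try body) → 'C' (except TypeError) → 'T' (after the try/except). Output: UCT

Answer: UCT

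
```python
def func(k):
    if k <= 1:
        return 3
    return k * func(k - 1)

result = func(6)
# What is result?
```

func(6) = 6 * 5 * 4 * 3 * 2 * 3 = 2160

Answer: 2160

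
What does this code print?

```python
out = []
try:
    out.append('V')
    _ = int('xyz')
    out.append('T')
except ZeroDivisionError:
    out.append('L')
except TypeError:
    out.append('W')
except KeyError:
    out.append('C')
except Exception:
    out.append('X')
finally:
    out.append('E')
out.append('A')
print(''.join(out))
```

Execution trace: 'V' (try body) → 'X' (except Exception) → 'E' (finally) → 'A' (after the try/except). Output: VXEA

Answer: VXEA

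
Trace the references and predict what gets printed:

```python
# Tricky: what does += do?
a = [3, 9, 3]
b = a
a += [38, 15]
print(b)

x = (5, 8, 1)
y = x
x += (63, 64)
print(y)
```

Key concept: += behavior differs for mutable vs immutable.
Step by step:
`a = [3, 9, 3]` → a = [3, 9, 3]
`b = a` → b = [3, 9, 3] (same object as a)
`a += [38, 15]` → a = [3, 9, 3, 38, 15] (same object as b); b = [3, 9, 3, 38, 15] (same object as a)
`print(b)` → prints [3, 9, 3, 38, 15]
`x = (5, 8, 1)` → x = (5, 8, 1)
`y = x` → y = (5, 8, 1)
`x += (63, 64)` → x = (5, 8, 1, 63, 64)
`print(y)` → prints (5, 8, 1)

Answer:
[3, 9, 3, 38, 15]
(5, 8, 1)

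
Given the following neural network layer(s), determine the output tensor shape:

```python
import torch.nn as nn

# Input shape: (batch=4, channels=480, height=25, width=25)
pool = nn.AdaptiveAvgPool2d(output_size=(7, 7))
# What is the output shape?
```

Input: (4, 480, 25, 25) -> Output: (4, 480, 7, 7)

Answer: (4, 480, 7, 7)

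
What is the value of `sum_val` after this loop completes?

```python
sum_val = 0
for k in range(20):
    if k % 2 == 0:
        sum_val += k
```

Sum of even numbers 0 to 19
`sum_val` takes the values: 0 → 2 → 6 → 12 → 20 → 30 → 42 → 56 → 72 → 90

Answer: 90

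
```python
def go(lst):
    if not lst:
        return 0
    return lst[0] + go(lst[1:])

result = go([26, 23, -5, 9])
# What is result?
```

26 + 23 + (-5) + 9 + 0 = 53

Answer: 53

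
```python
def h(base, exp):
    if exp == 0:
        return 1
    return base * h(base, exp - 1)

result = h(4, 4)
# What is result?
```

h(4, 4) = 4 * 4 * 4 * 4 = 256

Answer: 256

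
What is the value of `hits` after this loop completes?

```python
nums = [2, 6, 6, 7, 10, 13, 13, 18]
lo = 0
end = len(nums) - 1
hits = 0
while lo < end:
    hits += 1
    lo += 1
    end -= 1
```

Iterations until pointers meet (list length 8)
`hits` takes the values: 0 → 1 → 2 → 3 → 4

Answer: 4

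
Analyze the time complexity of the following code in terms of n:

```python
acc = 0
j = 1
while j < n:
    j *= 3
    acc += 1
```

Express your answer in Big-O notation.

Each loop level contributes: log n. Multiplying the contributions gives O(log n).

Answer: O(log n)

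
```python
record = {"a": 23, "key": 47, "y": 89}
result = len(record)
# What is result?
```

Trace:
`record = {"a": 23, "key": 47, "y": 89}` → record = {'a': 23, 'key': 47, 'y': 89}
`result = len(record)` → result = 3
So result = 3

Answer: 3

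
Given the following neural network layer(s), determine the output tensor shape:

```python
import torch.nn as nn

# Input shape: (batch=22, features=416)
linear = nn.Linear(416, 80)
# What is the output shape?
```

Input: (22, 416) -> Output: (22, 80)

Answer: (22, 80)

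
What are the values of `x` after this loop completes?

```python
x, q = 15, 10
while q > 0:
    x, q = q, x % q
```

GCD of 15 and 10
`x` takes the values: 15 → 10 → 5

Answer: 5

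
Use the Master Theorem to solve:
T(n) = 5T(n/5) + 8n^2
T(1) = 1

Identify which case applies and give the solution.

a=5, b=5, f(n)=8n^2. log_5(5) = 1. Since c=2 > 1 and the regularity condition holds (5(n/5)^2 = (5/5^2)n^2 with 5/5^2 < 1), Case 3 applies: T(n) = Θ(f(n)) = O(n^2).

Answer: O(n^2) - Case 3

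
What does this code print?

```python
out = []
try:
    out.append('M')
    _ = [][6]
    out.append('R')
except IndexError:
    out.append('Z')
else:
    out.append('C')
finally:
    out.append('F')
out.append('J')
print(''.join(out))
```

Execution trace: 'M' (try body) → 'Z' (except IndexError) → 'F' (finally) → 'J' (after the try/except). Output: MZFJ

Answer: MZFJ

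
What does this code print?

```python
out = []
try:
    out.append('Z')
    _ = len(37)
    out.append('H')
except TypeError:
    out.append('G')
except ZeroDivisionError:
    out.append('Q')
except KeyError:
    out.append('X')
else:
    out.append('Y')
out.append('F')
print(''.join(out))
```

Execution trace: 'Z' (try body) → 'G' (except TypeError) → 'F' (after the try/except). Output: ZGF

Answer: ZGF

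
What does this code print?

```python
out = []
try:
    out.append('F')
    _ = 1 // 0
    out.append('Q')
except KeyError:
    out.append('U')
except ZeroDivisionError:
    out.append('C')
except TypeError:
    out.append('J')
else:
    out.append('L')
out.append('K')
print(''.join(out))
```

Execution trace: 'F' (try body) → 'C' (except ZeroDivisionError) → 'K' (after the try/except). Output: FCK

Answer: FCK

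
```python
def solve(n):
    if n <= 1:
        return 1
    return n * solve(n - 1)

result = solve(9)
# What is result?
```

solve(9) = 9 * 8 * 7 * 6 * 5 * 4 * 3 * 2 * 1 = 362880

Answer: 362880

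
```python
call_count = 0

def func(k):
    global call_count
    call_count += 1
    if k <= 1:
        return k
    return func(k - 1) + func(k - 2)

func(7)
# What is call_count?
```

Calls(k) = 1 + Calls(k-1) + Calls(k-2); Calls(0)=Calls(1)=1. For k=7 this gives 41.

Answer: 41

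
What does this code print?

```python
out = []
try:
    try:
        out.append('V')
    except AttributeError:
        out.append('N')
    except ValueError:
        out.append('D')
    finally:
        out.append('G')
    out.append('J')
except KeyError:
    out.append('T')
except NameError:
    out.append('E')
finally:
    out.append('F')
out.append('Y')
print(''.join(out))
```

Execution trace: 'V' (inner try body, no exception) → 'G' (inner finally) → 'J' (try body, no exception) → 'F' (finally) → 'Y' (after the try/except). Output: VGJFY

Answer: VGJFY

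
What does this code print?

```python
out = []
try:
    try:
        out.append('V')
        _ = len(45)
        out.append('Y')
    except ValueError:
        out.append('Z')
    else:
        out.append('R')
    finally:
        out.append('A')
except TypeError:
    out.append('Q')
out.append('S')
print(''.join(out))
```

Execution trace: 'V' (try body) → 'A' (finally) → 'Q' (outer except TypeError) → 'S' (after the try/except). Output: VAQS

Answer: VAQS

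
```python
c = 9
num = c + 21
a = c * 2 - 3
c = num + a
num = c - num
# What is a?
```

Trace:
`c = 9` → c = 9
`num = c + 21` → num = 30
`a = c * 2 - 3` → a = 15
`c = num + a` → c = 45
`num = c - num` → num = 15
So a = 15

Answer: 15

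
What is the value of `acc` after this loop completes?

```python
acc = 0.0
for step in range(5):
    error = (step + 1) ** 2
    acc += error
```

Sum of squared losses 1² + 2² + ... + 5²
`acc` takes the values: 0.0 → 1.0 → 5.0 → 14.0 → 30.0 → 55.0

Answer: 55.0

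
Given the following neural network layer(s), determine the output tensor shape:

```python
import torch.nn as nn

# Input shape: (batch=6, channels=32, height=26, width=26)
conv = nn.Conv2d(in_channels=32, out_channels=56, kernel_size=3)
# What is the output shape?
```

Input: (6, 32, 26, 26) -> Output: (6, 56, 24, 24)

Answer: (6, 56, 24, 24)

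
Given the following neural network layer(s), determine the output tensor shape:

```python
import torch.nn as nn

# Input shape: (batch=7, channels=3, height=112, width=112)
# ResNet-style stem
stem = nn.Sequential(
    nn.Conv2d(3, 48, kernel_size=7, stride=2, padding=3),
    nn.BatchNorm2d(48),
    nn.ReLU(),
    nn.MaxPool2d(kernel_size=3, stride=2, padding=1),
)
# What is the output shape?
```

Input: (7, 3, 112, 112) -> after Conv2d 7x7 stride=2: (7, 48, 56, 56) -> Output: (7, 48, 28, 28)

Answer: (7, 48, 28, 28)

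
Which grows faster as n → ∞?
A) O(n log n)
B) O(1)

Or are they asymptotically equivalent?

O(n log n) vs O(1): Higher order terms dominate.

Answer: A) O(n log n) grows faster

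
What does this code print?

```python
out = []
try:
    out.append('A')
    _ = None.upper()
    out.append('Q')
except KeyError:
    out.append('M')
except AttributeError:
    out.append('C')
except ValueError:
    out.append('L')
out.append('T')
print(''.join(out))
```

Execution trace: 'A' (try body) → 'C' (except AttributeError) → 'T' (after the try/except). Output: ACT

Answer: ACT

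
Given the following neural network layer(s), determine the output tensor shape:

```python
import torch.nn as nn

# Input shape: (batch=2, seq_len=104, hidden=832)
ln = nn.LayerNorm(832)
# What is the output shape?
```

Input: (2, 104, 832) -> Output: (2, 104, 832)

Answer: (2, 104, 832)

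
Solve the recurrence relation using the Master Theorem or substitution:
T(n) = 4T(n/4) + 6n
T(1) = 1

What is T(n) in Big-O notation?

By Master Theorem: a=4, b=4, f(n)=6n. Since log_4(4) = 1 and f(n) = Θ(n^1), Case 2 applies. T(n) = O(n log n).

Answer: O(n log n)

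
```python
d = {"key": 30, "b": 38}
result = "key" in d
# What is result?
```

Trace:
`d = {"key": 30, "b": 38}` → d = {'key': 30, 'b': 38}
`result = "key" in d` → result = True
So result = True

Answer: True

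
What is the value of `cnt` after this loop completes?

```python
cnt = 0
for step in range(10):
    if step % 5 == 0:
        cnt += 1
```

Count numbers divisible by 5 in range(10)
`cnt` takes the values: 0 → 1 → 2

Answer: 2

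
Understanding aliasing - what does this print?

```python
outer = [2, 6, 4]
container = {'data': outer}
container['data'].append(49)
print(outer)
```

Key concept: dict holds reference to list.
Step by step:
`outer = [2, 6, 4]` → outer = [2, 6, 4]
`container = {'data': outer}` → container = {'data': [2, 6, 4]}
`container['data'].append(49)` → outer = [2, 6, 4, 49]; container = {'data': [2, 6, 4, 49]}
`print(outer)` → prints [2, 6, 4, 49]

Answer: [2, 6, 4, 49]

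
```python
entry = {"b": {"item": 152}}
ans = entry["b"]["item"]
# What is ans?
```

Trace:
`entry = {"b": {"item": 152}}` → entry = {'b': {'item': 152}}
`ans = entry["b"]["item"]` → ans = 152
So ans = 152

Answer: 152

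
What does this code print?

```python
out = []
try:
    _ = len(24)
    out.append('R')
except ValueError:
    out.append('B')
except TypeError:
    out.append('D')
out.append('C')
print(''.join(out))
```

Execution trace: 'D' (except TypeError) → 'C' (after the try/except). Output: DC

Answer: DC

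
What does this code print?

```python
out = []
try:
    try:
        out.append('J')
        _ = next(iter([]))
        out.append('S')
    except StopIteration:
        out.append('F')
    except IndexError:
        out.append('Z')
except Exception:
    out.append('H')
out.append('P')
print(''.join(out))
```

Execution trace: 'J' (inner try body) → 'F' (inner except StopIteration) → 'P' (after the try/except). Output: JFP

Answer: JFP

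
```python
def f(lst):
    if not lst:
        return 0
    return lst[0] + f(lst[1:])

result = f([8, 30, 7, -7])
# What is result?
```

8 + 30 + 7 + (-7) + 0 = 38

Answer: 38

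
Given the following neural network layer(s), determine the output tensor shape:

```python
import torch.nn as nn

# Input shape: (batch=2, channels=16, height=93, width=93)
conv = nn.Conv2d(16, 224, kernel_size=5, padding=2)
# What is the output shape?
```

Input: (2, 16, 93, 93) -> Output: (2, 224, 93, 93)

Answer: (2, 224, 93, 93)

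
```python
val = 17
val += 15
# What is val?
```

Trace:
`val = 17` → val = 17
`val += 15` → val = 32
So val = 32

Answer: 32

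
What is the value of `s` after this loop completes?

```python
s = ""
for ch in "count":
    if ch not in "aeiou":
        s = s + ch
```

Remove vowels from 'count'
`s` takes the values: "" → "c" → "cn" → "cnt"

Answer: "cnt"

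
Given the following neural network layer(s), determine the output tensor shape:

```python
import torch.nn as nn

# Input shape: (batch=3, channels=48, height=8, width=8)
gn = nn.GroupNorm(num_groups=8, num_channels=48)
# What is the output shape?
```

Input: (3, 48, 8, 8) -> Output: (3, 48, 8, 8)

Answer: (3, 48, 8, 8)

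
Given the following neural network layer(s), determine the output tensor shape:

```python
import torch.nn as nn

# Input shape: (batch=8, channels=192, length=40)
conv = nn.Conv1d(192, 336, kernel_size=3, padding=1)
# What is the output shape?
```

Input: (8, 192, 40) -> Output: (8, 336, 40)

Answer: (8, 336, 40)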